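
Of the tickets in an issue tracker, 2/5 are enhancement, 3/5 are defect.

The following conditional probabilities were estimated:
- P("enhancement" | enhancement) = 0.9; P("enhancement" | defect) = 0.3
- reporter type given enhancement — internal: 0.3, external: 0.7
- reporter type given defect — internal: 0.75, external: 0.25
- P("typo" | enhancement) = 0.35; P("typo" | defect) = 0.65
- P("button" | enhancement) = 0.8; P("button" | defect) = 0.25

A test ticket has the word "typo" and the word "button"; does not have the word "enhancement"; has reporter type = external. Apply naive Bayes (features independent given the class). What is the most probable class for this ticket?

defect

enhancement: 0.4 × (1−0.9) × 0.7 × 0.35 × 0.8 = 0.00784
defect: 0.6 × (1−0.3) × 0.25 × 0.65 × 0.25 = 0.0170625
Highest score → defect.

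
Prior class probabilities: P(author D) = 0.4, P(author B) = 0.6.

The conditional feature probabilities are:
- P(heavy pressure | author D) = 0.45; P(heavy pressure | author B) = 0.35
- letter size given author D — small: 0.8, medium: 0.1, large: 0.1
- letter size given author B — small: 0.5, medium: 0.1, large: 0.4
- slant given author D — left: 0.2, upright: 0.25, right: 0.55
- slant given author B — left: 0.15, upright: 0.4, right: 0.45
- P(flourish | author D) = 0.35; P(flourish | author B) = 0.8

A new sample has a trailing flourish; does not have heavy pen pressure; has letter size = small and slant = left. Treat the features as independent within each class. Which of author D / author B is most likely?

author D: 0.4 × (1−0.45) × 0.8 × 0.2 × 0.35 = 0.01232
author B: 0.6 × (1−0.35) × 0.5 × 0.15 × 0.8 = 0.0234
Highest score → author B.

author B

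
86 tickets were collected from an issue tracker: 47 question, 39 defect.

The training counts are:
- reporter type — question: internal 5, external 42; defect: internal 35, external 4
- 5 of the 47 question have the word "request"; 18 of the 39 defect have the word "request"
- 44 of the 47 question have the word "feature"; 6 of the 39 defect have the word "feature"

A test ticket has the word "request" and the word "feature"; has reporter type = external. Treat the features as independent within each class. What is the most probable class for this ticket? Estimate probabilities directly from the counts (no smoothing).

question: (47/86) × (42/47) × (5/47) × (44/47) ≈ 0.0486382
defect: (39/86) × (4/39) × (18/39) × (6/39) ≈ 0.0033026
Highest score → question.

question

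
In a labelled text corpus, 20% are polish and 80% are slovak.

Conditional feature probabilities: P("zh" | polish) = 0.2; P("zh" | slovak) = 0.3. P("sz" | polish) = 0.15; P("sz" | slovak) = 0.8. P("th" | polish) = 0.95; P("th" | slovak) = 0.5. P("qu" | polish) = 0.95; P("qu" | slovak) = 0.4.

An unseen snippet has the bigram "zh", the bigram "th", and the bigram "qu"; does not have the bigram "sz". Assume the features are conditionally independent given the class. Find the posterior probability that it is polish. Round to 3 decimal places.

polish: 0.2 × 0.2 × (1−0.15) × 0.95 × 0.95 = 0.030685
slovak: 0.8 × 0.3 × (1−0.8) × 0.5 × 0.4 = 0.0096
P(polish | x) = 0.030685 / 0.040285 ≈ 0.762

0.762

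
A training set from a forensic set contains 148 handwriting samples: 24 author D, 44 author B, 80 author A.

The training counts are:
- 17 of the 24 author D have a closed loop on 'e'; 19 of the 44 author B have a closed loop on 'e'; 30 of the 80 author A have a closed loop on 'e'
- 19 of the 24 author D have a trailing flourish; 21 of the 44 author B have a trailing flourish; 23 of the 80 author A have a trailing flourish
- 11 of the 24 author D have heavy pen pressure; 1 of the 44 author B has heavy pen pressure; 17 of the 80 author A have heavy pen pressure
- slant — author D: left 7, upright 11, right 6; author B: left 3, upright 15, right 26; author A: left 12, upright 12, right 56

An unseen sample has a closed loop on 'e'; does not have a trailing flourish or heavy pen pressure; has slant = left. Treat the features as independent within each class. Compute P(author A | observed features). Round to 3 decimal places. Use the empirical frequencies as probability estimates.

author D: (24/148) × (17/24) × (5/24) × (13/24) × (7/24) ≈ 0.00378064
author B: (44/148) × (19/44) × (23/44) × (43/44) × (3/44) ≈ 0.00447148
author A: (80/148) × (30/80) × (57/80) × (63/80) × (12/80) ≈ 0.0170603
P(author A | x) = 0.0170603 / 0.02531242 ≈ 0.674

0.674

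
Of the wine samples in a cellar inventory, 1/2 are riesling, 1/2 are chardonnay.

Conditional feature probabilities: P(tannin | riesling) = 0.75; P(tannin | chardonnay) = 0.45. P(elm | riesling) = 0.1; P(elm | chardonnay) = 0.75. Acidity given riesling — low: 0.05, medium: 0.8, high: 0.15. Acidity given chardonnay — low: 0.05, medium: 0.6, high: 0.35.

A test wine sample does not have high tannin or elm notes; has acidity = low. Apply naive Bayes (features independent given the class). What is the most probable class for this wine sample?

riesling

riesling: 0.5 × (1−0.75) × (1−0.1) × 0.05 = 0.005625
chardonnay: 0.5 × (1−0.45) × (1−0.75) × 0.05 = 0.0034375
Highest score → riesling.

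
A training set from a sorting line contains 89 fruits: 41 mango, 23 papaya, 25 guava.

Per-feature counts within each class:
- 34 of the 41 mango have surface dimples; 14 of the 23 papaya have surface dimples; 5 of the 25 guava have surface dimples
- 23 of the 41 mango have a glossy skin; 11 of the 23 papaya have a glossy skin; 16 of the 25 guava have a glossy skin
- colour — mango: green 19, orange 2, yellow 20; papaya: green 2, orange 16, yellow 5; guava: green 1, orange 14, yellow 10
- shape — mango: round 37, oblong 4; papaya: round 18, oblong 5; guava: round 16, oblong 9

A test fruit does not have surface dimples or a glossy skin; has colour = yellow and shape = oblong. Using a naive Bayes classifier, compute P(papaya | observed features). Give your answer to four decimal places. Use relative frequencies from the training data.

mango: (41/89) × (7/41) × (18/41) × (20/41) × (4/41) ≈ 0.00164331
papaya: (23/89) × (9/23) × (12/23) × (5/23) × (5/23) ≈ 0.00249339
guava: (25/89) × (20/25) × (9/25) × (10/25) × (9/25) ≈ 0.0116494
P(papaya | x) = 0.00249339 / 0.0157861 ≈ 0.1579

0.1579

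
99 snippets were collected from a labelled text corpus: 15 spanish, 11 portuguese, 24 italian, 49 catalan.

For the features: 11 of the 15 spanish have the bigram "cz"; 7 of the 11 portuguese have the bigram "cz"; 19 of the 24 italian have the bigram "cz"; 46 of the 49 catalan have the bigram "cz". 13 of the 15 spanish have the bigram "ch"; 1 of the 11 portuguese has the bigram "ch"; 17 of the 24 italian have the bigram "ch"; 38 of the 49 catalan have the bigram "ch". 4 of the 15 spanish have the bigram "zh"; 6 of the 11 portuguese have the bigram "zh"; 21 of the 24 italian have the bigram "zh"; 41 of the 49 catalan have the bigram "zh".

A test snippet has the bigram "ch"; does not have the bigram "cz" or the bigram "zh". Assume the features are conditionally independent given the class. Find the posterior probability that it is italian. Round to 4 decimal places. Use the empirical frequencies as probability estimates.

0.1254

spanish: (15/99) × (4/15) × (13/15) × (11/15) ≈ 0.025679
portuguese: (11/99) × (4/11) × (1/11) × (5/11) ≈ 0.00166959
italian: (24/99) × (5/24) × (17/24) × (3/24) ≈ 0.0044718
catalan: (49/99) × (3/49) × (38/49) × (8/49) ≈ 0.00383679
P(italian | x) = 0.0044718 / 0.03565718 ≈ 0.1254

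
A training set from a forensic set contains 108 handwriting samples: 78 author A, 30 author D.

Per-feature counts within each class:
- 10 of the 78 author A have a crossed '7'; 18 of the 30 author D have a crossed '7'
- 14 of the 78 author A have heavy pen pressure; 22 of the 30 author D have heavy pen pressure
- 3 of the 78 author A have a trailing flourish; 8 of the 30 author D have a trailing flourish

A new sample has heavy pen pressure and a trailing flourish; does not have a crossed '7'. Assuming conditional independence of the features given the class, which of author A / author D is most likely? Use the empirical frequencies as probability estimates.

author D

author A: (78/108) × (68/78) × (14/78) × (3/78) ≈ 0.00434656
author D: (30/108) × (12/30) × (22/30) × (8/30) ≈ 0.0217284
Highest score → author D.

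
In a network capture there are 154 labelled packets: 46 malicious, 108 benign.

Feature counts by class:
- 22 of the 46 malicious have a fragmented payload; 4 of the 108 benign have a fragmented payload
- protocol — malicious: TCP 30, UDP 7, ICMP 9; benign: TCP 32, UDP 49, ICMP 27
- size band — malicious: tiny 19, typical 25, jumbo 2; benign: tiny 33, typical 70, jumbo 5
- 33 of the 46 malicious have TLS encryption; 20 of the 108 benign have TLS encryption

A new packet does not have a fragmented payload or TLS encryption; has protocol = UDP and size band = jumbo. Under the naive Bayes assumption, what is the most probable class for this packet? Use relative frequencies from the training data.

malicious: (46/154) × (24/46) × (7/46) × (2/46) × (13/46) ≈ 0.000291399
benign: (108/154) × (104/108) × (49/108) × (5/108) × (88/108) ≈ 0.0115582
Highest score → benign.

benign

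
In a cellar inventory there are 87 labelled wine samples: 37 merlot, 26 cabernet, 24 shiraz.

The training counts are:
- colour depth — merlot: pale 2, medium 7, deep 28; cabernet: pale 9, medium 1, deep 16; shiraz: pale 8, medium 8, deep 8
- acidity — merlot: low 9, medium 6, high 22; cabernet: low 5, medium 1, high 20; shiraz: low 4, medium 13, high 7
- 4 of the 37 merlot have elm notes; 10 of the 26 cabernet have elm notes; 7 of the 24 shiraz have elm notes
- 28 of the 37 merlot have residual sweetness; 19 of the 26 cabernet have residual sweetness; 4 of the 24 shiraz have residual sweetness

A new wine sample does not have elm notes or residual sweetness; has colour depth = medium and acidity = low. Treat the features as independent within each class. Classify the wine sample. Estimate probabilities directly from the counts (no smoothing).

shiraz

merlot: (37/87) × (7/37) × (9/37) × (33/37) × (9/37) ≈ 0.00424593
cabernet: (26/87) × (1/26) × (5/26) × (16/26) × (7/26) ≈ 0.000366226
shiraz: (24/87) × (8/24) × (4/24) × (17/24) × (20/24) ≈ 0.0090464
Highest score → shiraz.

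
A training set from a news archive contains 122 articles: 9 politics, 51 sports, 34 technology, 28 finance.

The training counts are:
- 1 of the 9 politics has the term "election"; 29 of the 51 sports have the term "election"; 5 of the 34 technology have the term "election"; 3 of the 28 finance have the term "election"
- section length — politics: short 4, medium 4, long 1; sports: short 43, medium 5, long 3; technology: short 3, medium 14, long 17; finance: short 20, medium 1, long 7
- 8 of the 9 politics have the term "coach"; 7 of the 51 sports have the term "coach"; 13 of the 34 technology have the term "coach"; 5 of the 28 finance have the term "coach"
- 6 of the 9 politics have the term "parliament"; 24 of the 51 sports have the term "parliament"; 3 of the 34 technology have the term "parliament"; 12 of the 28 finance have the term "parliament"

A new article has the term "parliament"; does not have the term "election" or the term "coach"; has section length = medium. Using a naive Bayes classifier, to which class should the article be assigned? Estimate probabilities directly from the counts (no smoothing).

politics: (9/122) × (8/9) × (4/9) × (1/9) × (6/9) ≈ 0.00215881
sports: (51/122) × (22/51) × (5/51) × (44/51) × (24/51) ≈ 0.00717772
technology: (34/122) × (29/34) × (14/34) × (21/34) × (3/34) ≈ 0.00533421
finance: (28/122) × (25/28) × (1/28) × (23/28) × (12/28) ≈ 0.00257641
Highest score → sports.

sports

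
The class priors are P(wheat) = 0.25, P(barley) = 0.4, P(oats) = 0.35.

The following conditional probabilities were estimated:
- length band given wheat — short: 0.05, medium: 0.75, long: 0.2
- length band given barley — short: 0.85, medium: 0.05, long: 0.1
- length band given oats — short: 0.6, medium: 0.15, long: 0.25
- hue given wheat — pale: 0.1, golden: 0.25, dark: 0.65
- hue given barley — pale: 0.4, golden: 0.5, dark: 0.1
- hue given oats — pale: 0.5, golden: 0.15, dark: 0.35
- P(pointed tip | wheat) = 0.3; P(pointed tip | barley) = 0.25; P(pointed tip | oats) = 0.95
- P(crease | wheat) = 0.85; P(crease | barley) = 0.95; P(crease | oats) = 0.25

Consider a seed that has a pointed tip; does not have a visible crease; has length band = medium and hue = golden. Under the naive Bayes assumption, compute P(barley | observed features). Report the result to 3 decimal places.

0.016

wheat: 0.25 × 0.75 × 0.25 × 0.3 × (1−0.85) = 0.002109375
barley: 0.4 × 0.05 × 0.5 × 0.25 × (1−0.95) = 0.000125
oats: 0.35 × 0.15 × 0.15 × 0.95 × (1−0.25) = 0.0056109375
P(barley | x) = 0.000125 / 0.0078453125 ≈ 0.016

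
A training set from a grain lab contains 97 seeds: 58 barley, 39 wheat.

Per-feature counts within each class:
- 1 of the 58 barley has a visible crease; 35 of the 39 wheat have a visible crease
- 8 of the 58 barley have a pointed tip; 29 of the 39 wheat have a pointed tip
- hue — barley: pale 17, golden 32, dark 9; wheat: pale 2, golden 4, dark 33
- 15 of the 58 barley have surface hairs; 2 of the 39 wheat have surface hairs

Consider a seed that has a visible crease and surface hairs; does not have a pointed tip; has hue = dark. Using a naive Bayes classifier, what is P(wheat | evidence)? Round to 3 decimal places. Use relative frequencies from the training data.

barley: (58/97) × (1/58) × (50/58) × (9/58) × (15/58) ≈ 0.000356655
wheat: (39/97) × (35/39) × (10/39) × (33/39) × (2/39) ≈ 0.00401464
P(wheat | x) = 0.00401464 / 0.004371295 ≈ 0.918

0.918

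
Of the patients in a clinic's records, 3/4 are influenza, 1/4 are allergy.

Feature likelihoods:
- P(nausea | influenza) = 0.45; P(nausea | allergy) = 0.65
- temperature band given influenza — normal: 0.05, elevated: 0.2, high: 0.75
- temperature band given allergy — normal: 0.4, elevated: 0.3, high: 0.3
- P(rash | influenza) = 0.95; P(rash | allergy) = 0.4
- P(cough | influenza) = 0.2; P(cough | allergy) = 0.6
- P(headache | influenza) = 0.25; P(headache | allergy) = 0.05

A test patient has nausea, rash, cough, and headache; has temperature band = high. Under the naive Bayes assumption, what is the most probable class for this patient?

influenza: 0.75 × 0.45 × 0.75 × 0.95 × 0.2 × 0.25 = 0.0120234375
allergy: 0.25 × 0.65 × 0.3 × 0.4 × 0.6 × 0.05 = 0.000585
Highest score → influenza.

influenza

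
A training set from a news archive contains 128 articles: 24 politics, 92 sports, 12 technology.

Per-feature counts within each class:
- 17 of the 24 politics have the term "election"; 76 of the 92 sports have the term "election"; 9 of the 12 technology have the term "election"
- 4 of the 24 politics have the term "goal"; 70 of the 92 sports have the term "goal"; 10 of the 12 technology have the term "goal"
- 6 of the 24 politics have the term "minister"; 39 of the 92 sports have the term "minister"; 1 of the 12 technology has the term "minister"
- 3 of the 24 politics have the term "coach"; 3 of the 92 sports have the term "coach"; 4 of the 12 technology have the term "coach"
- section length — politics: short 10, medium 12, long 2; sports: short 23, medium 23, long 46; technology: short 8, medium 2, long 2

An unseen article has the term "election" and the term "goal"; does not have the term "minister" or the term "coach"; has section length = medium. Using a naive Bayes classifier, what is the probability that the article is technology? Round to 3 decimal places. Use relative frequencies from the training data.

politics: (24/128) × (17/24) × (4/24) × (18/24) × (21/24) × (12/24) = 0.00726318359375
sports: (92/128) × (76/92) × (70/92) × (53/92) × (89/92) × (23/92) ≈ 0.0629425
technology: (12/128) × (9/12) × (10/12) × (11/12) × (8/12) × (2/12) ≈ 0.00596788
P(technology | x) = 0.00596788 / 0.07617356359375 ≈ 0.078

0.078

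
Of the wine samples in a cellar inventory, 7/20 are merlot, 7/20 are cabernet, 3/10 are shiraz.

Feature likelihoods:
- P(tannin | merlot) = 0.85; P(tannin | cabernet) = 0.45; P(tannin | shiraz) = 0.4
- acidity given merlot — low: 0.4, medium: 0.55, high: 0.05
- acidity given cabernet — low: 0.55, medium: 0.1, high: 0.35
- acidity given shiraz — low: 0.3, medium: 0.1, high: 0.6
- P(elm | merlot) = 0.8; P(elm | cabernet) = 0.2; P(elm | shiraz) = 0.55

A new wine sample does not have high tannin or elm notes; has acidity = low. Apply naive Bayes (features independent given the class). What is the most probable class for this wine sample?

merlot: 0.35 × (1−0.85) × 0.4 × (1−0.8) = 0.0042
cabernet: 0.35 × (1−0.45) × 0.55 × (1−0.2) = 0.0847
shiraz: 0.3 × (1−0.4) × 0.3 × (1−0.55) = 0.0243
Highest score → cabernet.

cabernet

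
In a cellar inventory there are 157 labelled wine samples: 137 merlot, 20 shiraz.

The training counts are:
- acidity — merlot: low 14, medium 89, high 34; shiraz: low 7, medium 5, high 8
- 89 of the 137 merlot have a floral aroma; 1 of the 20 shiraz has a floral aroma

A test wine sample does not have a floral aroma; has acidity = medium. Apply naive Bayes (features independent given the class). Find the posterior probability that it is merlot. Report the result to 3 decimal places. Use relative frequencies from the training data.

merlot: (137/157) × (89/137) × (48/137) ≈ 0.198615
shiraz: (20/157) × (5/20) × (19/20) ≈ 0.0302548
P(merlot | x) = 0.198615 / 0.2288698 ≈ 0.868

0.868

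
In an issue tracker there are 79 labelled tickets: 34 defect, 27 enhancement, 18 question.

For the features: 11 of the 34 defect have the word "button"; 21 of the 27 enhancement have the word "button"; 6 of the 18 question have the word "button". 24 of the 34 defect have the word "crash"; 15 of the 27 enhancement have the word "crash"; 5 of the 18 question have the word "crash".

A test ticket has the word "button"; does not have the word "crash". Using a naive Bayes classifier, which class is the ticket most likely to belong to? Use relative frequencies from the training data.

defect: (34/79) × (11/34) × (10/34) ≈ 0.0409531
enhancement: (27/79) × (21/27) × (12/27) ≈ 0.118143
question: (18/79) × (6/18) × (13/18) ≈ 0.0548523
Highest score → enhancement.

enhancement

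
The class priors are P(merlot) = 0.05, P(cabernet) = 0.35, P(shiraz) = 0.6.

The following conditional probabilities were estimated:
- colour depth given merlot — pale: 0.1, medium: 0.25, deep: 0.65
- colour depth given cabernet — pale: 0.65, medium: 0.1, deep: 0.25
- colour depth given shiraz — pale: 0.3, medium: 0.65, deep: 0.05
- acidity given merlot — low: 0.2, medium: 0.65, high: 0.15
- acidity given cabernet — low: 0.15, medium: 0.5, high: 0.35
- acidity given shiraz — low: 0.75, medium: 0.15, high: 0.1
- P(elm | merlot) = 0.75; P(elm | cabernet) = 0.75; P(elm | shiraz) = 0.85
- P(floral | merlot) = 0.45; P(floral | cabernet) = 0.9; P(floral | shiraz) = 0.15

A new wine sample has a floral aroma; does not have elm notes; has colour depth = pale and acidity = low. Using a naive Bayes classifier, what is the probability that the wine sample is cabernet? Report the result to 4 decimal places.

merlot: 0.05 × 0.1 × 0.2 × (1−0.75) × 0.45 = 0.0001125
cabernet: 0.35 × 0.65 × 0.15 × (1−0.75) × 0.9 = 0.007678125
shiraz: 0.6 × 0.3 × 0.75 × (1−0.85) × 0.15 = 0.0030375
P(cabernet | x) = 0.007678125 / 0.010828125 ≈ 0.7091

0.7091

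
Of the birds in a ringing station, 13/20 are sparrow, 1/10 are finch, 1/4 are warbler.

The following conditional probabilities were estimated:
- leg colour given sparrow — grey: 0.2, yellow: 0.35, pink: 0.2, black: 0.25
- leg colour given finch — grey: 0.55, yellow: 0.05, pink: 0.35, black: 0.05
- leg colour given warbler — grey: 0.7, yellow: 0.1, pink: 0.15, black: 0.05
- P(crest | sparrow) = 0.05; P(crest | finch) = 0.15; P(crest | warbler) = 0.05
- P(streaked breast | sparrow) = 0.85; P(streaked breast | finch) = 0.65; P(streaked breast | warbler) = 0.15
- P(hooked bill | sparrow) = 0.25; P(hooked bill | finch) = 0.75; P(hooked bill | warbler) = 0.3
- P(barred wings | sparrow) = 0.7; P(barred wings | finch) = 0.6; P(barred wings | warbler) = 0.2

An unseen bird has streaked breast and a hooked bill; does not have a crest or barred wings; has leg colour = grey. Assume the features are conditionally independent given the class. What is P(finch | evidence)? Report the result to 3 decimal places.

0.397

sparrow: 0.65 × 0.2 × (1−0.05) × 0.85 × 0.25 × (1−0.7) = 0.007873125
finch: 0.1 × 0.55 × (1−0.15) × 0.65 × 0.75 × (1−0.6) = 0.00911625
warbler: 0.25 × 0.7 × (1−0.05) × 0.15 × 0.3 × (1−0.2) = 0.005985
P(finch | x) = 0.00911625 / 0.022974375 ≈ 0.397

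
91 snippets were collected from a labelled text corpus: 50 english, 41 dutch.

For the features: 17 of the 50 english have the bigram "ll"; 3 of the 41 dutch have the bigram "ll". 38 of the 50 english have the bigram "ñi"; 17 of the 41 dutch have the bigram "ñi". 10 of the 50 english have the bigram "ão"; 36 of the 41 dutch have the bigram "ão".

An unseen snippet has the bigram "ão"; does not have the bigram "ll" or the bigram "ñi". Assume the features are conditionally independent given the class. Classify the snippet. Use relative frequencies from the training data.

dutch

english: (50/91) × (33/50) × (12/50) × (10/50) ≈ 0.0174066
dutch: (41/91) × (38/41) × (24/41) × (36/41) ≈ 0.214629
Highest score → dutch.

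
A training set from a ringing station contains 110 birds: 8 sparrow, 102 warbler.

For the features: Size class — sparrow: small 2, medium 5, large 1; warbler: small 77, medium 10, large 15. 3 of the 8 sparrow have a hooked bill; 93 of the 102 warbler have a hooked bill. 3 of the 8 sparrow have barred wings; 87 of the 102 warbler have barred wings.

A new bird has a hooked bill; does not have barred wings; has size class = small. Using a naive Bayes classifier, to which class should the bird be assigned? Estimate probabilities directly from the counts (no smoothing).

warbler

sparrow: (8/110) × (2/8) × (3/8) × (5/8) ≈ 0.00426136
warbler: (102/110) × (77/102) × (93/102) × (15/102) ≈ 0.0938581
Highest score → warbler.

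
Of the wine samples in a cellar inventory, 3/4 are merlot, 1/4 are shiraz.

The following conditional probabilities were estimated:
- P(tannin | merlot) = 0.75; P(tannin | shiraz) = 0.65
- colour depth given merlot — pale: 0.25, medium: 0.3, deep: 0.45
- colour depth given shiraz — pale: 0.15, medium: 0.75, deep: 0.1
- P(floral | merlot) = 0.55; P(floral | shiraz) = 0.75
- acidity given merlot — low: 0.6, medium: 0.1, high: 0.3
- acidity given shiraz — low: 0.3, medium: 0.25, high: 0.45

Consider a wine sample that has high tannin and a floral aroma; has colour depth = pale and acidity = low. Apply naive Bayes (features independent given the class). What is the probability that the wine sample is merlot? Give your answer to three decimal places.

merlot: 0.75 × 0.75 × 0.25 × 0.55 × 0.6 = 0.04640625
shiraz: 0.25 × 0.65 × 0.15 × 0.75 × 0.3 = 0.005484375
P(merlot | x) = 0.04640625 / 0.051890625 ≈ 0.894

0.894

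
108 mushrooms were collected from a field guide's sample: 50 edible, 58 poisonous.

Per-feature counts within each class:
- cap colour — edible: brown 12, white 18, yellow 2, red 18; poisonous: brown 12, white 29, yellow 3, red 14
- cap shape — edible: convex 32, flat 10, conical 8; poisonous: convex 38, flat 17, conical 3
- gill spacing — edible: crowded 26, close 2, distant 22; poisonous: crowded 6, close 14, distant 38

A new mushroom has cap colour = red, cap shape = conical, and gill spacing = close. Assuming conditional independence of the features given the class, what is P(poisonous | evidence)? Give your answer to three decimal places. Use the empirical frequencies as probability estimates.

edible: (50/108) × (18/50) × (8/50) × (2/50) ≈ 0.00106667
poisonous: (58/108) × (14/58) × (3/58) × (14/58) ≈ 0.00161844
P(poisonous | x) = 0.00161844 / 0.00268511 ≈ 0.603

0.603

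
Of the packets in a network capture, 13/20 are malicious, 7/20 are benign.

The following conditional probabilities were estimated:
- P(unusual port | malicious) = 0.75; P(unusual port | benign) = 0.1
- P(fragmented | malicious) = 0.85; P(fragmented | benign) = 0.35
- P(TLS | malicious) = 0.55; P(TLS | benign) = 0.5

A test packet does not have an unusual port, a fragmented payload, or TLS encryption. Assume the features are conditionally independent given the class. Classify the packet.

benign

malicious: 0.65 × (1−0.75) × (1−0.85) × (1−0.55) = 0.01096875
benign: 0.35 × (1−0.1) × (1−0.35) × (1−0.5) = 0.102375
Highest score → benign.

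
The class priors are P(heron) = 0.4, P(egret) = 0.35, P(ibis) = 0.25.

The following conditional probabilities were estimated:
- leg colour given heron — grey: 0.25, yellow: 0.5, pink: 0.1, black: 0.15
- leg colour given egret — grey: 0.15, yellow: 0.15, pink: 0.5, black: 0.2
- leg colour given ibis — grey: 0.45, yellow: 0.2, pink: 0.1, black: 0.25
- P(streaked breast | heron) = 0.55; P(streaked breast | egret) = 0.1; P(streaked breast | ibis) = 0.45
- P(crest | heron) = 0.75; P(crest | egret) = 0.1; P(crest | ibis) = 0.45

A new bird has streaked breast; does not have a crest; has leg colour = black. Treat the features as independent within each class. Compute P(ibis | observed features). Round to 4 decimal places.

heron: 0.4 × 0.15 × 0.55 × (1−0.75) = 0.00825
egret: 0.35 × 0.2 × 0.1 × (1−0.1) = 0.0063
ibis: 0.25 × 0.25 × 0.45 × (1−0.45) = 0.01546875
P(ibis | x) = 0.01546875 / 0.03001875 ≈ 0.5153

0.5153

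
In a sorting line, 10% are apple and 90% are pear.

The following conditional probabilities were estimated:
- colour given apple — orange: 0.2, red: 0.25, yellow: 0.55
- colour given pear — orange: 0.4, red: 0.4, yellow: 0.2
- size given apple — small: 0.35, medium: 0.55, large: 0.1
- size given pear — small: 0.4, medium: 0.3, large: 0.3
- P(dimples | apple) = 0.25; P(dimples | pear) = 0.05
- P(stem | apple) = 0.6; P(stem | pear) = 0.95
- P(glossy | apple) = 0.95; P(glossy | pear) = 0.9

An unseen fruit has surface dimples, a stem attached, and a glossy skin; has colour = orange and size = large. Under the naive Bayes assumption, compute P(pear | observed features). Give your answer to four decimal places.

apple: 0.1 × 0.2 × 0.1 × 0.25 × 0.6 × 0.95 = 0.000285
pear: 0.9 × 0.4 × 0.3 × 0.05 × 0.95 × 0.9 = 0.004617
P(pear | x) = 0.004617 / 0.004902 ≈ 0.9419

0.9419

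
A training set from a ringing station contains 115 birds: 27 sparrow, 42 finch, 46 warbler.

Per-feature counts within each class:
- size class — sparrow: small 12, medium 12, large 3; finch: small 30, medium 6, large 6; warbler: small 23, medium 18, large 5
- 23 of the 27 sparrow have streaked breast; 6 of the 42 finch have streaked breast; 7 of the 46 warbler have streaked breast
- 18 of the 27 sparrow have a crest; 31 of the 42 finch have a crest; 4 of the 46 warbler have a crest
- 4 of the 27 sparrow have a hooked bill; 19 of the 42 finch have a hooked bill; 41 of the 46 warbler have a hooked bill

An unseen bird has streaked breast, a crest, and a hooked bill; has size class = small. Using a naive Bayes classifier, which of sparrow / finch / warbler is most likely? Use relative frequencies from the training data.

sparrow: (27/115) × (12/27) × (23/27) × (18/27) × (4/27) ≈ 0.00877915
finch: (42/115) × (30/42) × (6/42) × (31/42) × (19/42) ≈ 0.0124435
warbler: (46/115) × (23/46) × (7/46) × (4/46) × (41/46) ≈ 0.00235884
Highest score → finch.

finch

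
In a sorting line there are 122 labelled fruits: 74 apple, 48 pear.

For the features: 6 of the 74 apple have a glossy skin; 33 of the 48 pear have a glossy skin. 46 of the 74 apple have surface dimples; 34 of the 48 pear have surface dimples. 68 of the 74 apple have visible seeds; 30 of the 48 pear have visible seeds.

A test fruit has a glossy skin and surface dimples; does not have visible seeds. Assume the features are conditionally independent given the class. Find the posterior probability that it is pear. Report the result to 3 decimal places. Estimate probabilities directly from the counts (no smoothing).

apple: (74/122) × (6/74) × (46/74) × (6/74) ≈ 0.00247877
pear: (48/122) × (33/48) × (34/48) × (18/48) ≈ 0.0718494
P(pear | x) = 0.0718494 / 0.07432817 ≈ 0.967

0.967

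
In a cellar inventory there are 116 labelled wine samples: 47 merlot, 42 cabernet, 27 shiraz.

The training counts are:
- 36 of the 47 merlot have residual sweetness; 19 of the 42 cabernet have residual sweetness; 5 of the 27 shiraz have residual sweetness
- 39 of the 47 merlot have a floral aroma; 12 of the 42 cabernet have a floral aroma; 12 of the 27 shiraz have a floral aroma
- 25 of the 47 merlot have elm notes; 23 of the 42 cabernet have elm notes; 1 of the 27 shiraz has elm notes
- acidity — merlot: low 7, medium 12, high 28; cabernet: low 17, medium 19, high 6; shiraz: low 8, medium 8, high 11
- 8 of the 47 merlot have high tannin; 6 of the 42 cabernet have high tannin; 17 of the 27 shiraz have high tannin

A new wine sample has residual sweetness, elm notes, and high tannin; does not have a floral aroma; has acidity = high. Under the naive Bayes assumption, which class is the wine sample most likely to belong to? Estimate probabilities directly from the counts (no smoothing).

merlot

merlot: (47/116) × (36/47) × (8/47) × (25/47) × (28/47) × (8/47) ≈ 0.00284925
cabernet: (42/116) × (19/42) × (30/42) × (23/42) × (6/42) × (6/42) ≈ 0.00130753
shiraz: (27/116) × (5/27) × (15/27) × (1/27) × (11/27) × (17/27) ≈ 0.000227504
Highest score → merlot.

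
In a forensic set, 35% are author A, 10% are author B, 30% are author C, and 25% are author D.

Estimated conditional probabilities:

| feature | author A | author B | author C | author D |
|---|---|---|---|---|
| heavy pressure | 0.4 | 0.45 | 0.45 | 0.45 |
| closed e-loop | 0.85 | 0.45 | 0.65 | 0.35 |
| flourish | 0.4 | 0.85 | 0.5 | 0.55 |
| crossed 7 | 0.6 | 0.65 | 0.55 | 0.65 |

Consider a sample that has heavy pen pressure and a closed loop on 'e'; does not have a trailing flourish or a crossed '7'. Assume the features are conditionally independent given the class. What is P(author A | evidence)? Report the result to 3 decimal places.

0.514

author A: 0.35 × 0.4 × 0.85 × (1−0.4) × (1−0.6) = 0.02856
author B: 0.1 × 0.45 × 0.45 × (1−0.85) × (1−0.65) = 0.001063125
author C: 0.3 × 0.45 × 0.65 × (1−0.5) × (1−0.55) = 0.01974375
author D: 0.25 × 0.45 × 0.35 × (1−0.55) × (1−0.65) = 0.0062015625
P(author A | x) = 0.02856 / 0.0555684375 ≈ 0.514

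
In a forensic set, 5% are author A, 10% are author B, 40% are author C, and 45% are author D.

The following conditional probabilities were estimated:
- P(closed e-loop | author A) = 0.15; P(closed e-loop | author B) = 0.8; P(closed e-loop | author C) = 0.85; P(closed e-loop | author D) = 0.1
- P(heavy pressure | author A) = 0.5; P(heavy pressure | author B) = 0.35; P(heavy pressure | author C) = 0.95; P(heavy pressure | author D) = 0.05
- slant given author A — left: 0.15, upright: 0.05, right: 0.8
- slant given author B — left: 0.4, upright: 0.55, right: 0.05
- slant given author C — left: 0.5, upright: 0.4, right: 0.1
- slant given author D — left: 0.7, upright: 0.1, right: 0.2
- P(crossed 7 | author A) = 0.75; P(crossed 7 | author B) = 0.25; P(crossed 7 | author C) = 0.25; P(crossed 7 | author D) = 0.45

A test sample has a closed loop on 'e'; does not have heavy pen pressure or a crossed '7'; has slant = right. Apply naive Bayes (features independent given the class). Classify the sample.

author A: 0.05 × 0.15 × (1−0.5) × 0.8 × (1−0.75) = 0.00075
author B: 0.1 × 0.8 × (1−0.35) × 0.05 × (1−0.25) = 0.00195
author C: 0.4 × 0.85 × (1−0.95) × 0.1 × (1−0.25) = 0.001275
author D: 0.45 × 0.1 × (1−0.05) × 0.2 × (1−0.45) = 0.0047025
Highest score → author D.

author D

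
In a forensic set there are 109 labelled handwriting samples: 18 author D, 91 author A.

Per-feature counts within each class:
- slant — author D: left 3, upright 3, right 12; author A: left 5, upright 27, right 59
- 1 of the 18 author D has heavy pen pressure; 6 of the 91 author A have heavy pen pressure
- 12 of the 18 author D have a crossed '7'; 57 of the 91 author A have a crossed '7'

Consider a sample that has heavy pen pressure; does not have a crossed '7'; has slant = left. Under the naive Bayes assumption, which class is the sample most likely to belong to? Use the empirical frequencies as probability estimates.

author D: (18/109) × (3/18) × (1/18) × (6/18) ≈ 0.000509684
author A: (91/109) × (5/91) × (6/91) × (34/91) ≈ 0.00113003
Highest score → author A.

author A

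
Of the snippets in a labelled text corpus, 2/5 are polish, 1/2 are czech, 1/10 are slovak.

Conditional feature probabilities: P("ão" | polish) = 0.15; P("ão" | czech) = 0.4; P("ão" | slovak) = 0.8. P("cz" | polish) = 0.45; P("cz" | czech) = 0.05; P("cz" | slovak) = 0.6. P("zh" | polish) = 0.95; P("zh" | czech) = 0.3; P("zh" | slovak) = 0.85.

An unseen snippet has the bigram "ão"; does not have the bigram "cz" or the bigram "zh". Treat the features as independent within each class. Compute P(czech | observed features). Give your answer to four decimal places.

polish: 0.4 × 0.15 × (1−0.45) × (1−0.95) = 0.00165
czech: 0.5 × 0.4 × (1−0.05) × (1−0.3) = 0.133
slovak: 0.1 × 0.8 × (1−0.6) × (1−0.85) = 0.0048
P(czech | x) = 0.133 / 0.13945 ≈ 0.9537

0.9537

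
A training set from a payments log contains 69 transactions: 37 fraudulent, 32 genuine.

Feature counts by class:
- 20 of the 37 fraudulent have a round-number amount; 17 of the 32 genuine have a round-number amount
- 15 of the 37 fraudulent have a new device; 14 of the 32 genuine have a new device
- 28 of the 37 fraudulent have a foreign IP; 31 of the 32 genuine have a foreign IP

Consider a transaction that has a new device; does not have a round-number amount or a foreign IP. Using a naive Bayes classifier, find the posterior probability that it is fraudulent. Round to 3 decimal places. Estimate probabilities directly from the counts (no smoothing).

0.891

fraudulent: (37/69) × (17/37) × (15/37) × (9/37) ≈ 0.0242957
genuine: (32/69) × (15/32) × (14/32) × (1/32) ≈ 0.00297215
P(fraudulent | x) = 0.0242957 / 0.02726785 ≈ 0.891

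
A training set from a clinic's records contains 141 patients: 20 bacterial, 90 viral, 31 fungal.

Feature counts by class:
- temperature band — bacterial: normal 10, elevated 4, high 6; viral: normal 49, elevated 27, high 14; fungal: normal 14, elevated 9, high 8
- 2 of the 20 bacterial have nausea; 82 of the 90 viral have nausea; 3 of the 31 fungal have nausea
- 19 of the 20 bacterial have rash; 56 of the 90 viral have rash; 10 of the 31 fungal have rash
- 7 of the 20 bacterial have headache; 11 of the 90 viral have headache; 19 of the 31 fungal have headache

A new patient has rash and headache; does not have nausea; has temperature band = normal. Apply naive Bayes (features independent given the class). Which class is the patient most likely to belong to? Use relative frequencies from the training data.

bacterial

bacterial: (20/141) × (10/20) × (18/20) × (19/20) × (7/20) ≈ 0.0212234
viral: (90/141) × (49/90) × (8/90) × (56/90) × (11/90) ≈ 0.0023492
fungal: (31/141) × (14/31) × (28/31) × (10/31) × (19/31) ≈ 0.0177311
Highest score → bacterial.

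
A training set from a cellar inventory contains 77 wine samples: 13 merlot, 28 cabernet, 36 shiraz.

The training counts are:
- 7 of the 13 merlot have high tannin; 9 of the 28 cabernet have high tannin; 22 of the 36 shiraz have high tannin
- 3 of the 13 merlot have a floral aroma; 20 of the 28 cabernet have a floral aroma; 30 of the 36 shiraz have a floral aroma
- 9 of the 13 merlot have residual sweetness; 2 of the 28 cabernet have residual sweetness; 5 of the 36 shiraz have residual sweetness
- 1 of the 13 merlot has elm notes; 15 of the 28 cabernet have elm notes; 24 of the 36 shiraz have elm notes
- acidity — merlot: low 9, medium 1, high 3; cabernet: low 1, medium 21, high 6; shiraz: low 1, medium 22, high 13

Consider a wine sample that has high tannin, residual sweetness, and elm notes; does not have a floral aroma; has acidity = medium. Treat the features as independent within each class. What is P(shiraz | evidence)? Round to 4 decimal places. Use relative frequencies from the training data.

merlot: (13/77) × (7/13) × (10/13) × (9/13) × (1/13) × (1/13) ≈ 0.000286468
cabernet: (28/77) × (9/28) × (8/28) × (2/28) × (15/28) × (21/28) ≈ 0.000958407
shiraz: (36/77) × (22/36) × (6/36) × (5/36) × (24/36) × (22/36) ≈ 0.00269449
P(shiraz | x) = 0.00269449 / 0.003939365 ≈ 0.6840

0.6840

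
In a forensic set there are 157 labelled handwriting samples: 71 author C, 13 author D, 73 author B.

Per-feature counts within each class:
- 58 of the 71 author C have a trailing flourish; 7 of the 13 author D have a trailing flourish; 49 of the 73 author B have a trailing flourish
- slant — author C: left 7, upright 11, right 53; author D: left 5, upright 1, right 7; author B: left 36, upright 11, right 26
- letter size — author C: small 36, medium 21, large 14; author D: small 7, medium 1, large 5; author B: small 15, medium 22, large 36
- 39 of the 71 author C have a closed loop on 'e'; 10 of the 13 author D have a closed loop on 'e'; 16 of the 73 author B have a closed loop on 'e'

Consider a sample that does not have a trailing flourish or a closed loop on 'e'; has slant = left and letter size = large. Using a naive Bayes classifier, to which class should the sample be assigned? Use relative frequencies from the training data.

author C: (71/157) × (13/71) × (7/71) × (14/71) × (32/71) ≈ 0.000725512
author D: (13/157) × (6/13) × (5/13) × (5/13) × (3/13) ≈ 0.00130462
author B: (73/157) × (24/73) × (36/73) × (36/73) × (57/73) ≈ 0.0290284
Highest score → author B.

author B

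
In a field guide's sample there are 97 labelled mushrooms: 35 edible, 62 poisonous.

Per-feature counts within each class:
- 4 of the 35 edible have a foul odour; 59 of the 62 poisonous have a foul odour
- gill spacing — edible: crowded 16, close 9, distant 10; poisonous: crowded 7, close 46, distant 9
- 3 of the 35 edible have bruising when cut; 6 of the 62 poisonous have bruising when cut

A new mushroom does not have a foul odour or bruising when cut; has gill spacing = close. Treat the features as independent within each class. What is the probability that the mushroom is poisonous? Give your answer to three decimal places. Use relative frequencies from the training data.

edible: (35/97) × (31/35) × (9/35) × (32/35) ≈ 0.0751357
poisonous: (62/97) × (3/62) × (46/62) × (56/62) ≈ 0.0207258
P(poisonous | x) = 0.0207258 / 0.0958615 ≈ 0.216

0.216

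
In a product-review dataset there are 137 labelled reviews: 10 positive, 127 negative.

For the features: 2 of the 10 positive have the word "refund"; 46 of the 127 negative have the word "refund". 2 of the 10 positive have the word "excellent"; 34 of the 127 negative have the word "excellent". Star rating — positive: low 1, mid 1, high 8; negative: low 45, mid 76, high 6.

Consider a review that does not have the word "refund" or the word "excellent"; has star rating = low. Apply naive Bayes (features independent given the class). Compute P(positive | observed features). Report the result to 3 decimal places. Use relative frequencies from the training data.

positive: (10/137) × (8/10) × (8/10) × (1/10) ≈ 0.00467153
negative: (127/137) × (81/127) × (93/127) × (45/127) ≈ 0.15341
P(positive | x) = 0.00467153 / 0.15808153 ≈ 0.030

0.030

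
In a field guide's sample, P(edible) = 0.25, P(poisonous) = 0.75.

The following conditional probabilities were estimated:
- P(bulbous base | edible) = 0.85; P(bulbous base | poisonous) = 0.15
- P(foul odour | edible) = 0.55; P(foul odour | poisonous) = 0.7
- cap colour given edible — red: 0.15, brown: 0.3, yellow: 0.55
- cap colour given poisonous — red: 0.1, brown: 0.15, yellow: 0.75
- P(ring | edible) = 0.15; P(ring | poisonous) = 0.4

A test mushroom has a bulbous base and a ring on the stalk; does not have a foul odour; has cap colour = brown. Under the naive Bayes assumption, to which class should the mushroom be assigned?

edible

edible: 0.25 × 0.85 × (1−0.55) × 0.3 × 0.15 = 0.004303125
poisonous: 0.75 × 0.15 × (1−0.7) × 0.15 × 0.4 = 0.002025
Highest score → edible.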